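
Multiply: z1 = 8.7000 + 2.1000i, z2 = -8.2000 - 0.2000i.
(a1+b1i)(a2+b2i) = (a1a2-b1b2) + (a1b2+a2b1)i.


Real = 8.7*(-8.2) - 2.1*(-0.2) = -71.34 - (-0.42) = -70.92
Imag = 8.7*(-0.2) - (8.2)*2.1 = -1.74 - (17.22) = -18.96

-70.9200 - 18.9600i


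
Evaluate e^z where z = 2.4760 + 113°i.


e^2.4760 = 11.8936
cos(113°) = -0.39073
sin(113°) = 0.9205
Real = 11.8936*(-0.39073) = -4.6472
Imag = 11.8936*0.9205 = 10.9481

-4.6472 + 10.9481i


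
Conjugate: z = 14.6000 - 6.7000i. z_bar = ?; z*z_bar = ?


z_bar = 14.6000 + 6.7000i
z*z_bar = 14.6^2 + (-6.7)^2 = 213.16 + 44.89 = 258.05

z_bar = 14.6000 + 6.7000i, z*z_bar = 258.05


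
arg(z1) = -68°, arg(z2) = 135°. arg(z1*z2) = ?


arg(z1*z2) = -68° + 135° = 67°
Normalized to (-180°, 180°]: 67°

67°


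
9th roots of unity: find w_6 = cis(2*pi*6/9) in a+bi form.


Angle = 360*6/9 = 240°
a = cos(240°) = -0.5000
b = sin(240°) = -0.8660

-0.5000 - 0.8660i


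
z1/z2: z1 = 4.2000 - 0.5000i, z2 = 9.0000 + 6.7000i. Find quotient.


Conjugate of z2 = 9.0000 - 6.7000i
Numerator: (4.2000 - 0.5000i)(9.0000 - 6.7000i) = 34.4500 - 32.6400i
Denominator: 9^2 + 6.7^2 = 125.89
Result = (34.4500 - 32.6400i)/125.89

0.2737 - 0.2593i


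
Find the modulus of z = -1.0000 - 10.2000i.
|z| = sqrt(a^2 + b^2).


|z| = sqrt((-1)^2 + (-10.2)^2) = sqrt(1 + 104.04) = sqrt(105.04) = 10.2489

|z| = 10.2489


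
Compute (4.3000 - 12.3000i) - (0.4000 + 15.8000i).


Real: 4.3 - 0.4 = 3.9
Imag: -12.3 - 15.8 = -28.1

3.9000 - 28.1000i


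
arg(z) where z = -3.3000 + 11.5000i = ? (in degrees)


Re = -3.3, Im = 11.5
arg = atan2(11.5, -3.3) = 106.0112 degrees

arg(z) = 106.0112 degrees


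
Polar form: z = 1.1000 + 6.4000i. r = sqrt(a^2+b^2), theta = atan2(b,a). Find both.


r = sqrt(1.21+40.96) = sqrt(42.17) = 6.4938
theta = atan2(6.4, 1.1) = 80.2476 degrees

r = 6.4938, theta = 80.2476 degrees


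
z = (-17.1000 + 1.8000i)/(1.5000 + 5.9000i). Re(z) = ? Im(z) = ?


Multiply by conjugate: (-17.1000 + 1.8000i)(1.5000 - 5.9000i) / (1.5^2 + 5.9^2)
Numerator real = -17.1*1.5 + 1.8*5.9 = -15.03
Numerator imag = 1.8*1.5 - (-17.1)*5.9 = 103.59
Denominator = 37.06
Re(z) = -15.03/37.06 = -0.4056
Im(z) = 103.59/37.06 = 2.7952

Re(z) = -0.4056, Im(z) = 2.7952


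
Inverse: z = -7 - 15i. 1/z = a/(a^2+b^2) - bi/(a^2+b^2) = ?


|z|^2 = 49+225 = 274
1/z = (-7 + 15i)/274

1/z = -0.0255 + 0.0547i


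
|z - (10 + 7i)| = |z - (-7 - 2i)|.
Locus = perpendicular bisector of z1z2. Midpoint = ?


Equal distances means the locus is the perpendicular bisector of z1 and z2.
Midpoint = ((10+(-7))/2, (7+(-2))/2) = (1.5000, 2.5000)

Perpendicular bisector through (1.5000, 2.5000)


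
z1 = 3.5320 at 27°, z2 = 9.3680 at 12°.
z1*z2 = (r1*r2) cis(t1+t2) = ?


r = 3.5320 * 9.3680 = 33.0878
theta = 27° + 12° = 39° = 39° (mod 360)

33.0878 cis(39°)


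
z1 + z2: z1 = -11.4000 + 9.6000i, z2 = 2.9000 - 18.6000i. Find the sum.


Real: -11.4 + 2.9 = -8.5
Imag: 9.6 - 18.6 = -9

-8.5000 - 9.0000i


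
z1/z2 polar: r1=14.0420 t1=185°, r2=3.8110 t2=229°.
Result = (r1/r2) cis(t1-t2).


r = 14.0420 / 3.8110 = 3.6846
theta = 185° - 229° = -44° = 316° (mod 360)

3.6846 cis(316°)


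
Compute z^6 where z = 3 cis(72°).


r^6 = 3^6 = 729
n*theta = 6*72° = 432° = 72° (mod 360)
a = 729*cos(72°) = 225.2734
b = 729*sin(72°) = 693.3202

729 cis(72°) = 225.2734 + 693.3202i


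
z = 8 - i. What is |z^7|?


|z| = sqrt(64+1) = sqrt(65) = 8.0623
|z^7| = |z|^7 = (sqrt(65))^7 = 65^3 * sqrt(65) = 274625*sqrt(65)

|z^7| = 274625*sqrt(65) ≈ 2214097.5341


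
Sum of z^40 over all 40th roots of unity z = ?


The roots are w_k = w^k with w = e^(2*pi*i/40), and (w^k)^40 = (w^40)^k.
So S = 1 + u + u^2 + ... + u^(39) with u = w^40.
40 = 1*40 + 0, so 40 is a multiple of 40 and u = (w^40)^1 = 1.
Every one of the 40 terms equals 1: S = 40

S = 40


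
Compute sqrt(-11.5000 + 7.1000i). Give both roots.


|z| = sqrt(132.25+50.41) = 13.5152
sqrt((|z|+a)/2) = sqrt((13.5152+(-11.5))/2) = sqrt(1.0076) = 1.0038
sqrt((|z|-a)/2) = sqrt((13.5152-(-11.5))/2) = sqrt(12.5076) = 3.5366

±(1.0038 + 3.5366i) i.e. 1.0038 + 3.5366i and -1.0038 - 3.5366i


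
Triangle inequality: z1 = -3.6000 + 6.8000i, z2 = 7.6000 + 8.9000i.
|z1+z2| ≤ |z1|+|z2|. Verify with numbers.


|z1| = sqrt((-3.6)^2 + 6.8^2) = sqrt(59.2) = 7.6942
|z2| = sqrt(7.6^2 + 8.9^2) = sqrt(136.97) = 11.7034
z1+z2 = 4.0000 + 15.7000i
|z1+z2| = sqrt(262.49) = 16.2015
|z1|+|z2| = 7.6942 + 11.7034 = 19.3976

|z1+z2| = 16.2015 ≤ |z1|+|z2| = 19.3976 (verified)


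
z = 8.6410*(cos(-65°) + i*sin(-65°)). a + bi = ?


a = 8.6410*cos(-65°) = 8.6410*0.422618 = 3.6518
b = 8.6410*sin(-65°) = 8.6410*(-0.90631) = -7.8314

3.6518 - 7.8314i


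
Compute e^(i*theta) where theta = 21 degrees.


cos(21°) = 0.9336
sin(21°) = 0.3584

e^(i*21°) = 0.9336 + 0.3584i


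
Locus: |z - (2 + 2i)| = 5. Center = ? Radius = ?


|z - z0| = r is a circle with center z0 and radius r.
Center = (2, 2), radius = 5

Circle with center (2, 2) and radius 5


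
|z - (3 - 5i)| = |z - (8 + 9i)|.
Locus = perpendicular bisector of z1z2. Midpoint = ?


Equal distances means the locus is the perpendicular bisector of z1 and z2.
Midpoint = ((3+8)/2, (-5+9)/2) = (5.5000, 2.0000)

Perpendicular bisector through (5.5000, 2.0000)


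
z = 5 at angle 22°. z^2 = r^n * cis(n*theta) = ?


r^2 = 5^2 = 25
n*theta = 2*22° = 44° = 44° (mod 360)
a = 25*cos(44°) = 17.9835
b = 25*sin(44°) = 17.3665

25 cis(44°) = 17.9835 + 17.3665i


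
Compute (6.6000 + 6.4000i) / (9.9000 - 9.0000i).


Conjugate of z2 = 9.9000 + 9.0000i
Numerator: (6.6000 + 6.4000i)(9.9000 + 9.0000i) = 7.7400 + 122.7600i
Denominator: 9.9^2 + (-9)^2 = 179.01
Result = (7.7400 + 122.7600i)/179.01

0.0432 + 0.6858i


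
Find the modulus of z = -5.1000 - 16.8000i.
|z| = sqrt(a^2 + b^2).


|z| = sqrt((-5.1)^2 + (-16.8)^2) = sqrt(26.01 + 282.24) = sqrt(308.25) = 17.5570

|z| = 17.5570


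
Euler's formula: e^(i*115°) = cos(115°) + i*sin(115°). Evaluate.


cos(115°) = -0.4226
sin(115°) = 0.9063

e^(i*115°) = -0.4226 + 0.9063i


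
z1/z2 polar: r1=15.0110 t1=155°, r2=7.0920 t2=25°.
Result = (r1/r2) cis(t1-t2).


r = 15.0110 / 7.0920 = 2.1166
theta = 155° - 25° = 130° = 130° (mod 360)

2.1166 cis(130°)


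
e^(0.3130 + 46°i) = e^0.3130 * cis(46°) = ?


e^0.3130 = 1.3675
cos(46°) = 0.6947
sin(46°) = 0.71934
Real = 1.3675*0.6947 = 0.9500
Imag = 1.3675*0.71934 = 0.9837

0.9500 + 0.9837i


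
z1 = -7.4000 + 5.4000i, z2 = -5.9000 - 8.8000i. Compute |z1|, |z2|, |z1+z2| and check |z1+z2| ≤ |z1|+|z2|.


|z1| = sqrt((-7.4)^2 + 5.4^2) = sqrt(83.92) = 9.1608
|z2| = sqrt((-5.9)^2 + (-8.8)^2) = sqrt(112.25) = 10.5948
z1+z2 = -13.3000 - 3.4000i
|z1+z2| = sqrt(188.45) = 13.7277
|z1|+|z2| = 9.1608 + 10.5948 = 19.7556

|z1+z2| = 13.7277 ≤ |z1|+|z2| = 19.7556 (verified)


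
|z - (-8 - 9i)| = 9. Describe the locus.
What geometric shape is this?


|z - z0| = r is a circle with center z0 and radius r.
Center = (-8, -9), radius = 9

Circle with center (-8, -9) and radius 9


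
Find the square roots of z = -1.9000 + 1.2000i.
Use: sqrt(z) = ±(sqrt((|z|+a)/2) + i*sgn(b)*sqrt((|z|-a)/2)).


|z| = sqrt(3.61+1.44) = 2.2472
sqrt((|z|+a)/2) = sqrt((2.2472+(-1.9))/2) = sqrt(0.1736) = 0.4167
sqrt((|z|-a)/2) = sqrt((2.2472-(-1.9))/2) = sqrt(2.0736) = 1.4400

±(0.4167 + 1.4400i) i.e. 0.4167 + 1.4400i and -0.4167 - 1.4400i


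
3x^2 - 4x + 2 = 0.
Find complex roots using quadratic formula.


disc = (-4)^2 - 4*3*2 = 16 - 24 = -8
sqrt(|disc|) = sqrt(8) = 2.8284
Real part = 4/(2*3) = 0.6667
Imag part = 2.8284/(2*3) = 0.4714

0.6667 ± 0.4714i


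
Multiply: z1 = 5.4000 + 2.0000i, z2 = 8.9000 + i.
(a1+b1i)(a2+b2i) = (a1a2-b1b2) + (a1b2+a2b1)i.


Real = 5.4*8.9 - 2*1 = 48.06 - 2 = 46.06
Imag = 5.4*1 + 8.9*2 = 5.4 + 17.8 = 23.2

46.0600 + 23.2000i


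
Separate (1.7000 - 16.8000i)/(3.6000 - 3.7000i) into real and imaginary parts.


Multiply by conjugate: (1.7000 - 16.8000i)(3.6000 + 3.7000i) / (3.6^2 + (-3.7)^2)
Numerator real = 1.7*3.6 - (16.8)*(-3.7) = 68.28
Numerator imag = -16.8*3.6 - 1.7*(-3.7) = -54.19
Denominator = 26.65
Re(z) = 68.28/26.65 = 2.5621
Im(z) = -54.19/26.65 = -2.0334

Re(z) = 2.5621, Im(z) = -2.0334


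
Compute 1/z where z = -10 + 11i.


|z|^2 = 100+121 = 221
1/z = (-10 - 11i)/221

1/z = -0.0452 - 0.0498i


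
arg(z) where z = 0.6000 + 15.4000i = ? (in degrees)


Re = 0.6, Im = 15.4
arg = atan2(15.4, 0.6) = 87.7688 degrees

arg(z) = 87.7688 degrees


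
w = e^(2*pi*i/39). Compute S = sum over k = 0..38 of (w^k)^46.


The roots are w_k = w^k with w = e^(2*pi*i/39), and (w^k)^46 = (w^46)^k.
So S = 1 + u + u^2 + ... + u^(38) with u = w^46.
46 = 1*39 + 7, so 46 is not a multiple of 39: u = (w^39)^1 * w^7 = w^7 ≠ 1 (w is a primitive 39th root), while u^39 = (w^39)^46 = 1.
Geometric series: S = (1 - u^39)/(1 - u) = (1 - 1)/(1 - u) = 0

S = 0


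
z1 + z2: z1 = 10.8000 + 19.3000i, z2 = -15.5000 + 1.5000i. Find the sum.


Real: 10.8 - 15.5 = -4.7
Imag: 19.3 + 1.5 = 20.8

-4.7000 + 20.8000i


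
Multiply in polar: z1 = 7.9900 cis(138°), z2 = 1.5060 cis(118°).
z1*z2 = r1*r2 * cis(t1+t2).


r = 7.9900 * 1.5060 = 12.0329
theta = 138° + 118° = 256° = 256° (mod 360)

12.0329 cis(256°)


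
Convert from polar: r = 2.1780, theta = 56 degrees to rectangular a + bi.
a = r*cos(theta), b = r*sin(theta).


a = 2.1780*cos(56°) = 2.1780*0.5592 = 1.2179
b = 2.1780*sin(56°) = 2.1780*0.829 = 1.8056

1.2179 + 1.8056i


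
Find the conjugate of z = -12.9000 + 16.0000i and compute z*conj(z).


z_bar = -12.9000 - 16.0000i
z*z_bar = (-12.9)^2 + 16^2 = 166.41 + 256 = 422.41

z_bar = -12.9000 - 16.0000i, z*z_bar = 422.41


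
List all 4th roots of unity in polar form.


The 4th roots of unity are cis(360k/4°) for k=0..3
Angle step = 360/4 = 90°
Primitive root: cis(90°)
Primitive root = 0 + 1.0000i

4 roots at angles: 0°, 90°, 180°, 270°


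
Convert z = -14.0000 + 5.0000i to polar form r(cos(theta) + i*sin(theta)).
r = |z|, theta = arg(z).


r = sqrt(196+25) = sqrt(221) = 14.8661
theta = atan2(5, -14) = 160.3462 degrees

r = 14.8661, theta = 160.3462 degrees


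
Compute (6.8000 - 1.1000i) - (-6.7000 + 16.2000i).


Real: 6.8 + 6.7 = 13.5
Imag: -1.1 - 16.2 = -17.3

13.5000 - 17.3000i


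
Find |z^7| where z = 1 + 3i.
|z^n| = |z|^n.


|z| = sqrt(1+9) = sqrt(10) = 3.1623
|z^7| = |z|^7 = (sqrt(10))^7 = 10^3 * sqrt(10) = 1000*sqrt(10)

|z^7| = 1000*sqrt(10) ≈ 3162.2777


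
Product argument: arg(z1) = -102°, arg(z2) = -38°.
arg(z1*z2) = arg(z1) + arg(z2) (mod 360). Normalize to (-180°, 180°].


arg(z1*z2) = -102° - 38° = -140°
Normalized to (-180°, 180°]: -140°

-140°


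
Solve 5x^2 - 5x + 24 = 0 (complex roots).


disc = (-5)^2 - 4*5*24 = 25 - 480 = -455
sqrt(|disc|) = sqrt(455) = 21.3307
Real part = 5/(2*5) = 0.5000
Imag part = 21.3307/(2*5) = 2.1331

0.5000 ± 2.1331i


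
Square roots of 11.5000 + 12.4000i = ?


|z| = sqrt(132.25+153.76) = 16.9118
sqrt((|z|+a)/2) = sqrt((16.9118+11.5)/2) = sqrt(14.2059) = 3.7691
sqrt((|z|-a)/2) = sqrt((16.9118-11.5)/2) = sqrt(2.7059) = 1.6450

±(3.7691 + 1.6450i) i.e. 3.7691 + 1.6450i and -3.7691 - 1.6450i


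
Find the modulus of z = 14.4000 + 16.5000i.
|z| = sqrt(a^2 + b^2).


|z| = sqrt(14.4^2 + 16.5^2) = sqrt(207.36 + 272.25) = sqrt(479.61) = 21.9000

|z| = 21.9000


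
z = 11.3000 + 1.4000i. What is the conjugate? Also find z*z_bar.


z_bar = 11.3000 - 1.4000i
z*z_bar = 11.3^2 + 1.4^2 = 127.69 + 1.96 = 129.65

z_bar = 11.3000 - 1.4000i, z*z_bar = 129.65


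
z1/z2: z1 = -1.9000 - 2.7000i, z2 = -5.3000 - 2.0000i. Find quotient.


Conjugate of z2 = -5.3000 + 2.0000i
Numerator: (-1.9000 - 2.7000i)(-5.3000 + 2.0000i) = 15.4700 + 10.5100i
Denominator: (-5.3)^2 + (-2)^2 = 32.09
Result = (15.4700 + 10.5100i)/32.09

0.4821 + 0.3275i


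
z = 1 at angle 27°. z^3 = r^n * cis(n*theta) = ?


r^3 = 1^3 = 1
n*theta = 3*27° = 81° = 81° (mod 360)
a = 1*cos(81°) = 0.1564
b = 1*sin(81°) = 0.9877

1 cis(81°) = 0.1564 + 0.9877i


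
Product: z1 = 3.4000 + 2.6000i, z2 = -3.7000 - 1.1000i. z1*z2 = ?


Real = 3.4*(-3.7) - 2.6*(-1.1) = -12.58 - (-2.86) = -9.72
Imag = 3.4*(-1.1) - (3.7)*2.6 = -3.74 - (9.62) = -13.36

-9.7200 - 13.3600i


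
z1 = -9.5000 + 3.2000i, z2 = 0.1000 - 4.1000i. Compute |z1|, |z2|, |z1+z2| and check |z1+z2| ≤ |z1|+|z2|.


|z1| = sqrt((-9.5)^2 + 3.2^2) = sqrt(100.49) = 10.0245
|z2| = sqrt(0.1^2 + (-4.1)^2) = sqrt(16.82) = 4.1012
z1+z2 = -9.4000 - 0.9000i
|z1+z2| = sqrt(89.17) = 9.4430
|z1|+|z2| = 10.0245 + 4.1012 = 14.1257

|z1+z2| = 9.4430 ≤ |z1|+|z2| = 14.1257 (verified)


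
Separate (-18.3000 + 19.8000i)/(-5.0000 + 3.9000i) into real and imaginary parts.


Multiply by conjugate: (-18.3000 + 19.8000i)(-5.0000 - 3.9000i) / ((-5)^2 + 3.9^2)
Numerator real = -18.3*(-5) + 19.8*3.9 = 168.72
Numerator imag = 19.8*(-5) - (-18.3)*3.9 = -27.63
Denominator = 40.21
Re(z) = 168.72/40.21 = 4.1960
Im(z) = -27.63/40.21 = -0.6871

Re(z) = 4.1960, Im(z) = -0.6871


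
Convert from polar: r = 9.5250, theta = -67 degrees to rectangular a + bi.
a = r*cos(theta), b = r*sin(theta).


a = 9.5250*cos(-67°) = 9.5250*0.39073 = 3.7217
b = 9.5250*sin(-67°) = 9.5250*(-0.9205) = -8.7678

3.7217 - 8.7678i


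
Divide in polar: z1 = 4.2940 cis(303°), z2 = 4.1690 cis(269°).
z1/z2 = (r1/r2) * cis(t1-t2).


r = 4.2940 / 4.1690 = 1.0300
theta = 303° - 269° = 34° = 34° (mod 360)

1.0300 cis(34°)


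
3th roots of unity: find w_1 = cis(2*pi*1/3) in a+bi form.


Angle = 360*1/3 = 120°
a = cos(120°) = -0.5000
b = sin(120°) = 0.8660

-0.5000 + 0.8660i


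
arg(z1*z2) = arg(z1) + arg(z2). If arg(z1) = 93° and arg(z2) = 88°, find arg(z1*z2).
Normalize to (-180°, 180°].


arg(z1*z2) = 93° + 88° = 181°
Normalized to (-180°, 180°]: -179°

-179°


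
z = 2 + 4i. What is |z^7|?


|z| = sqrt(4+16) = sqrt(20) = 4.4721
|z^7| = |z|^7 = (sqrt(20))^7 = 20^3 * sqrt(20) = 8000*sqrt(20)

|z^7| = 8000*sqrt(20) ≈ 35777.0876


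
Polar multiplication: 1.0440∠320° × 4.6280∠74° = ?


r = 1.0440 * 4.6280 = 4.8316
theta = 320° + 74° = 394° = 34° (mod 360)

4.8316 cis(34°)


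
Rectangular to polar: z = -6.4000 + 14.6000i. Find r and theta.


r = sqrt(40.96+213.16) = sqrt(254.12) = 15.9411
theta = atan2(14.6, -6.4) = 113.6705 degrees

r = 15.9411, theta = 113.6705 degrees


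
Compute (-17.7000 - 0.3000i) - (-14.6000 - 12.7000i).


Real: -17.7 + 14.6 = -3.1
Imag: -0.3 + 12.7 = 12.4

-3.1000 + 12.4000i


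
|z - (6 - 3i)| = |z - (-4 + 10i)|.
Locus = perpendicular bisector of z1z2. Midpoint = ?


Equal distances means the locus is the perpendicular bisector of z1 and z2.
Midpoint = ((6+(-4))/2, (-3+10)/2) = (1.0000, 3.5000)

Perpendicular bisector through (1.0000, 3.5000)


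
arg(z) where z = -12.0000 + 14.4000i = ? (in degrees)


Re = -12, Im = 14.4
arg = atan2(14.4, -12) = 129.8056 degrees

arg(z) = 129.8056 degrees


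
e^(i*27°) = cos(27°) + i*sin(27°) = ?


cos(27°) = 0.8910
sin(27°) = 0.4540

e^(i*27°) = 0.8910 + 0.4540i


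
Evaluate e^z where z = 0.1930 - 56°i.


e^0.1930 = 1.2129
cos(-56°) = 0.55919
sin(-56°) = -0.829
Real = 1.2129*0.55919 = 0.6782
Imag = 1.2129*(-0.829) = -1.0055

0.6782 - 1.0055i


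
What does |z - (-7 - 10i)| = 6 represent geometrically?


|z - z0| = r is a circle with center z0 and radius r.
Center = (-7, -10), radius = 6

Circle with center (-7, -10) and radius 6


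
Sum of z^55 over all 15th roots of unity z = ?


The roots are w_k = w^k with w = e^(2*pi*i/15), and (w^k)^55 = (w^55)^k.
So S = 1 + u + u^2 + ... + u^(14) with u = w^55.
55 = 3*15 + 10, so 55 is not a multiple of 15: u = (w^15)^3 * w^10 = w^10 ≠ 1 (w is a primitive 15th root), while u^15 = (w^15)^55 = 1.
Geometric series: S = (1 - u^15)/(1 - u) = (1 - 1)/(1 - u) = 0

S = 0


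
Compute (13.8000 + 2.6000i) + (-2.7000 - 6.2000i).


Real: 13.8 - 2.7 = 11.1
Imag: 2.6 - 6.2 = -3.6

11.1000 - 3.6000i


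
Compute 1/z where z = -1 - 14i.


|z|^2 = 1+196 = 197
1/z = (-1 + 14i)/197

1/z = -0.0051 + 0.0711i


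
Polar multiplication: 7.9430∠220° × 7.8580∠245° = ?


r = 7.9430 * 7.8580 = 62.4161
theta = 220° + 245° = 465° = 105° (mod 360)

62.4161 cis(105°)


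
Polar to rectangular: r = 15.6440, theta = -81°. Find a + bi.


a = 15.6440*cos(-81°) = 15.6440*0.156434 = 2.4473
b = 15.6440*sin(-81°) = 15.6440*(-0.98769) = -15.4514

2.4473 - 15.4514i


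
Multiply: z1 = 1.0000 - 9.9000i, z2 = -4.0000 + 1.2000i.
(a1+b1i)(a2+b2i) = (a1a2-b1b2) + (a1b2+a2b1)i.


Real = 1*(-4) - (-9.9)*1.2 = -4 - (-11.88) = 7.88
Imag = 1*1.2 - (4)*(-9.9) = 1.2 + 39.6 = 40.8

7.8800 + 40.8000i


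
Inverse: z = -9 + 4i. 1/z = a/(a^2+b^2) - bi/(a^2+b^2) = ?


|z|^2 = 81+16 = 97
1/z = (-9 - 4i)/97

1/z = -0.0928 - 0.0412i


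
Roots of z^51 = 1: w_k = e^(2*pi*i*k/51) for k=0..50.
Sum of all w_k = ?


The sum of all 51th roots of unity is 0.
Geometric series: (1 - w^51)/(1 - w) = (1-1)/(1-w) = 0 since w^51 = 1, w ≠ 1.
Alternatively: coefficient of z^50 in z^51 - 1 is 0.

0


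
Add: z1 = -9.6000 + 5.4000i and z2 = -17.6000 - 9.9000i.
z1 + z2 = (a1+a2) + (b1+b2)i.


Real: -9.6 - 17.6 = -27.2
Imag: 5.4 - 9.9 = -4.5

-27.2000 - 4.5000i


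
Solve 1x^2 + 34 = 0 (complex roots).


disc = 0^2 - 4*1*34 = 0 - 136 = -136
sqrt(|disc|) = sqrt(136) = 11.6619
Real part = 0/(2*1) = 0
Imag part = 11.6619/(2*1) = 5.8310

0 ± 5.8310i


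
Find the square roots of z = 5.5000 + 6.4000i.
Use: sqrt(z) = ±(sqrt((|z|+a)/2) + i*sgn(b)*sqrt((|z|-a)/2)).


|z| = sqrt(30.25+40.96) = 8.4386
sqrt((|z|+a)/2) = sqrt((8.4386+5.5)/2) = sqrt(6.9693) = 2.6399
sqrt((|z|-a)/2) = sqrt((8.4386-5.5)/2) = sqrt(1.4693) = 1.2121

±(2.6399 + 1.2121i) i.e. 2.6399 + 1.2121i and -2.6399 - 1.2121i


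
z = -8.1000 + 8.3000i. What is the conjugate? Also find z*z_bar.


z_bar = -8.1000 - 8.3000i
z*z_bar = (-8.1)^2 + 8.3^2 = 65.61 + 68.89 = 134.5

z_bar = -8.1000 - 8.3000i, z*z_bar = 134.5


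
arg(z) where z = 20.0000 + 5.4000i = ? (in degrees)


Re = 20, Im = 5.4
arg = atan2(5.4, 20) = 15.1096 degrees

arg(z) = 15.1096 degrees


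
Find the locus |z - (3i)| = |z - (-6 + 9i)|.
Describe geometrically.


Equal distances means the locus is the perpendicular bisector of z1 and z2.
Midpoint = ((0+(-6))/2, (3+9)/2) = (-3.0000, 6.0000)

Perpendicular bisector through (-3.0000, 6.0000)


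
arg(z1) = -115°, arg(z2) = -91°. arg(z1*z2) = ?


arg(z1*z2) = -115° - 91° = -206°
Normalized to (-180°, 180°]: 154°

154°


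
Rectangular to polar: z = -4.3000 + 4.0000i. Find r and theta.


r = sqrt(18.49+16) = sqrt(34.49) = 5.8728
theta = atan2(4, -4.3) = 137.0700 degrees

r = 5.8728, theta = 137.0700 degrees


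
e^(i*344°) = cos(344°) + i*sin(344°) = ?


cos(344°) = 0.9613
sin(344°) = -0.2756

e^(i*344°) = 0.9613 - 0.2756i


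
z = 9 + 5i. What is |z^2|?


|z| = sqrt(81+25) = sqrt(106) = 10.2956
|z^2| = |z|^2 = (sqrt(106))^2 = 106

|z^2| = 106


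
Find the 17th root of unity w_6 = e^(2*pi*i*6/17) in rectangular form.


Angle = 360*6/17 = 127.0588°
a = cos(127.0588°) = -0.6026
b = sin(127.0588°) = 0.7980

-0.6026 + 0.7980i


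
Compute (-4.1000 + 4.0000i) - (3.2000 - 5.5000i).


Real: -4.1 - 3.2 = -7.3
Imag: 4 + 5.5 = 9.5

-7.3000 + 9.5000i


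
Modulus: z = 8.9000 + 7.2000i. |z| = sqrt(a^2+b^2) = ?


|z| = sqrt(8.9^2 + 7.2^2) = sqrt(79.21 + 51.84) = sqrt(131.05) = 11.4477

|z| = 11.4477


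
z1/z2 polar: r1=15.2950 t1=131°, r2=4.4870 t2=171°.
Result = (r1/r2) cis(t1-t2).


r = 15.2950 / 4.4870 = 3.4087
theta = 131° - 171° = -40° = 320° (mod 360)

3.4087 cis(320°)


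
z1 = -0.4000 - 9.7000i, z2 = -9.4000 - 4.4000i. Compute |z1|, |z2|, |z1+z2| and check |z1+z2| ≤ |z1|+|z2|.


|z1| = sqrt((-0.4)^2 + (-9.7)^2) = sqrt(94.25) = 9.7082
|z2| = sqrt((-9.4)^2 + (-4.4)^2) = sqrt(107.72) = 10.3788
z1+z2 = -9.8000 - 14.1000i
|z1+z2| = sqrt(294.85) = 17.1712
|z1|+|z2| = 9.7082 + 10.3788 = 20.0870

|z1+z2| = 17.1712 ≤ |z1|+|z2| = 20.0870 (verified)


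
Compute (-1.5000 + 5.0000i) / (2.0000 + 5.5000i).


Conjugate of z2 = 2.0000 - 5.5000i
Numerator: (-1.5000 + 5.0000i)(2.0000 - 5.5000i) = 24.5000 + 18.2500i
Denominator: 2^2 + 5.5^2 = 34.25
Result = (24.5000 + 18.2500i)/34.25

0.7153 + 0.5328i


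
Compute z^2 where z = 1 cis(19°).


r^2 = 1^2 = 1
n*theta = 2*19° = 38° = 38° (mod 360)
a = 1*cos(38°) = 0.7880
b = 1*sin(38°) = 0.6157

1 cis(38°) = 0.7880 + 0.6157i


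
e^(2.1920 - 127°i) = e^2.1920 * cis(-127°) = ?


e^2.1920 = 8.9531
cos(-127°) = -0.601815
sin(-127°) = -0.79864
Real = 8.9531*(-0.601815) = -5.3881
Imag = 8.9531*(-0.79864) = -7.1503

-5.3881 - 7.1503i


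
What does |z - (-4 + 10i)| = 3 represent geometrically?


|z - z0| = r is a circle with center z0 and radius r.
Center = (-4, 10), radius = 3

Circle with center (-4, 10) and radius 3


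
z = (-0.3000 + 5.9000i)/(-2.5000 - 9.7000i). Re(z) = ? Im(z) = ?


Multiply by conjugate: (-0.3000 + 5.9000i)(-2.5000 + 9.7000i) / ((-2.5)^2 + (-9.7)^2)
Numerator real = -0.3*(-2.5) + 5.9*(-9.7) = -56.48
Numerator imag = 5.9*(-2.5) - (-0.3)*(-9.7) = -17.66
Denominator = 100.34
Re(z) = -56.48/100.34 = -0.5629
Im(z) = -17.66/100.34 = -0.1760

Re(z) = -0.5629, Im(z) = -0.1760


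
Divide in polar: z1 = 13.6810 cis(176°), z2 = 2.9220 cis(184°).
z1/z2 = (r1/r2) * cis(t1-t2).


r = 13.6810 / 2.9220 = 4.6821
theta = 176° - 184° = -8° = 352° (mod 360)

4.6821 cis(352°)


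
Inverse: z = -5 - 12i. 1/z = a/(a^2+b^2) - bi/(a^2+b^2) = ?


|z|^2 = 25+144 = 169
1/z = (-5 + 12i)/169

1/z = -0.0296 + 0.0710i


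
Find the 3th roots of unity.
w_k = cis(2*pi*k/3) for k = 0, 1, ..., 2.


The 3th roots of unity are cis(360k/3°) for k=0..2
Angle step = 360/3 = 120°
Primitive root: cis(120°)
Primitive root = -0.5000 + 0.8660i

3 roots at angles: 0°, 120°, 240°


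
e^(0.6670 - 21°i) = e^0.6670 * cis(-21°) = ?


e^0.6670 = 1.9484
cos(-21°) = 0.9336
sin(-21°) = -0.35837
Real = 1.9484*0.9336 = 1.8190
Imag = 1.9484*(-0.35837) = -0.6982

1.8190 - 0.6982i


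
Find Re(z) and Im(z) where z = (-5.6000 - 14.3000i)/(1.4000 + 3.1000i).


Multiply by conjugate: (-5.6000 - 14.3000i)(1.4000 - 3.1000i) / (1.4^2 + 3.1^2)
Numerator real = -5.6*1.4 - (14.3)*3.1 = -52.17
Numerator imag = -14.3*1.4 - (-5.6)*3.1 = -2.66
Denominator = 11.57
Re(z) = -52.17/11.57 = -4.5091
Im(z) = -2.66/11.57 = -0.2299

Re(z) = -4.5091, Im(z) = -0.2299


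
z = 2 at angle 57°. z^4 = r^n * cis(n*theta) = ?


r^4 = 2^4 = 16
n*theta = 4*57° = 228° = 228° (mod 360)
a = 16*cos(228°) = -10.7061
b = 16*sin(228°) = -11.8903

16 cis(228°) = -10.7061 - 11.8903i


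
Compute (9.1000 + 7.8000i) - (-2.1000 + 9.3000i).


Real: 9.1 + 2.1 = 11.2
Imag: 7.8 - 9.3 = -1.5

11.2000 - 1.5000i


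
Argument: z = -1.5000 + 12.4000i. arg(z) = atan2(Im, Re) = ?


Re = -1.5, Im = 12.4
arg = atan2(12.4, -1.5) = 96.8974 degrees

arg(z) = 96.8974 degrees


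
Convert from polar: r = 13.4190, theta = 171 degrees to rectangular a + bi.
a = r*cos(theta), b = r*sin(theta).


a = 13.4190*cos(171°) = 13.4190*(-0.98769) = -13.2538
b = 13.4190*sin(171°) = 13.4190*0.156434 = 2.0992

-13.2538 + 2.0992i


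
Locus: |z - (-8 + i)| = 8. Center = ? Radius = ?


|z - z0| = r is a circle with center z0 and radius r.
Center = (-8, 1), radius = 8

Circle with center (-8, 1) and radius 8


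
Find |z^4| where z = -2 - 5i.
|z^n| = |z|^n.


|z| = sqrt(4+25) = sqrt(29) = 5.3852
|z^4| = |z|^4 = (sqrt(29))^4 = 29^2 = 841

|z^4| = 841


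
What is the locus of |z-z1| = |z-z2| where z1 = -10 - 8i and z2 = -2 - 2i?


Equal distances means the locus is the perpendicular bisector of z1 and z2.
Midpoint = ((-10+(-2))/2, (-8+(-2))/2) = (-6.0000, -5.0000)

Perpendicular bisector through (-6.0000, -5.0000)


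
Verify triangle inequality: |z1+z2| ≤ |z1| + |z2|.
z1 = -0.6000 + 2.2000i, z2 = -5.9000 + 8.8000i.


|z1| = sqrt((-0.6)^2 + 2.2^2) = sqrt(5.2) = 2.2804
|z2| = sqrt((-5.9)^2 + 8.8^2) = sqrt(112.25) = 10.5948
z1+z2 = -6.5000 + 11.0000i
|z1+z2| = sqrt(163.25) = 12.7769
|z1|+|z2| = 2.2804 + 10.5948 = 12.8752

|z1+z2| = 12.7769 ≤ |z1|+|z2| = 12.8752 (verified)


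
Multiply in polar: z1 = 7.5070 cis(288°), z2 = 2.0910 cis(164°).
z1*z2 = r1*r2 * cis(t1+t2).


r = 7.5070 * 2.0910 = 15.6971
theta = 288° + 164° = 452° = 92° (mod 360)

15.6971 cis(92°)


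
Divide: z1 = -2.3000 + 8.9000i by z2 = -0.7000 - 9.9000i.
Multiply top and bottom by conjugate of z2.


Conjugate of z2 = -0.7000 + 9.9000i
Numerator: (-2.3000 + 8.9000i)(-0.7000 + 9.9000i) = -86.5000 - 29.0000i
Denominator: (-0.7)^2 + (-9.9)^2 = 98.5
Result = (-86.5000 - 29.0000i)/98.5

-0.8782 - 0.2944i


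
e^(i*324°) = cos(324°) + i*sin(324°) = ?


cos(324°) = 0.8090
sin(324°) = -0.5878

e^(i*324°) = 0.8090 - 0.5878i


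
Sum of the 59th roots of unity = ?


The sum of all 59th roots of unity is 0.
Geometric series: (1 - w^59)/(1 - w) = (1-1)/(1-w) = 0 since w^59 = 1, w ≠ 1.
Alternatively: coefficient of z^58 in z^59 - 1 is 0.

0


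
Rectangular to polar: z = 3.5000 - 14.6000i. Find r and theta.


r = sqrt(12.25+213.16) = sqrt(225.41) = 15.0137
theta = atan2(-14.6, 3.5) = -76.5191 degrees

r = 15.0137, theta = -76.5191 degrees


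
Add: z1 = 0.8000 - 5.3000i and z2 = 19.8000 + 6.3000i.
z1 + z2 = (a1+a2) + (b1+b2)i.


Real: 0.8 + 19.8 = 20.6
Imag: -5.3 + 6.3 = 1

20.6000 + i


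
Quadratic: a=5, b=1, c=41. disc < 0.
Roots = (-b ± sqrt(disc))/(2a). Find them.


disc = 1^2 - 4*5*41 = 1 - 820 = -819
sqrt(|disc|) = sqrt(819) = 28.6182
Real part = -1/(2*5) = -0.1000
Imag part = 28.6182/(2*5) = 2.8618

-0.1000 ± 2.8618i


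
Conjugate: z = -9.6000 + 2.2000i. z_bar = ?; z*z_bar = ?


z_bar = -9.6000 - 2.2000i
z*z_bar = (-9.6)^2 + 2.2^2 = 92.16 + 4.84 = 97

z_bar = -9.6000 - 2.2000i, z*z_bar = 97


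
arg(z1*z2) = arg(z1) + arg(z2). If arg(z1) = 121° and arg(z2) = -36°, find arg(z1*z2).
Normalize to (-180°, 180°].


arg(z1*z2) = 121° - 36° = 85°
Normalized to (-180°, 180°]: 85°

85°


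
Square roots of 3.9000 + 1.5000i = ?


|z| = sqrt(15.21+2.25) = 4.1785
sqrt((|z|+a)/2) = sqrt((4.1785+3.9)/2) = sqrt(4.0393) = 2.0098
sqrt((|z|-a)/2) = sqrt((4.1785-3.9)/2) = sqrt(0.1393) = 0.3732

±(2.0098 + 0.3732i) i.e. 2.0098 + 0.3732i and -2.0098 - 0.3732i


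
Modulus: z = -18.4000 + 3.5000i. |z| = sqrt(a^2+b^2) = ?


|z| = sqrt((-18.4)^2 + 3.5^2) = sqrt(338.56 + 12.25) = sqrt(350.81) = 18.7299

|z| = 18.7299


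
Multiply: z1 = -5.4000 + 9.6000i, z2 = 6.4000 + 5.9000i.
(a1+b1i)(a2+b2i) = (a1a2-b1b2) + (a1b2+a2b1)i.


Real = -5.4*6.4 - 9.6*5.9 = -34.56 - 56.64 = -91.2
Imag = -5.4*5.9 + 6.4*9.6 = -31.86 + 61.44 = 29.58

-91.2000 + 29.5800i


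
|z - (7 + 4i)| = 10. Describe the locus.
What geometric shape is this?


|z - z0| = r is a circle with center z0 and radius r.
Center = (7, 4), radius = 10

Circle with center (7, 4) and radius 10


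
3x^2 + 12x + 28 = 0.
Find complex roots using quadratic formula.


disc = 12^2 - 4*3*28 = 144 - 336 = -192
sqrt(|disc|) = sqrt(192) = 13.8564
Real part = -12/(2*3) = -2.0000
Imag part = 13.8564/(2*3) = 2.3094

-2.0000 ± 2.3094i


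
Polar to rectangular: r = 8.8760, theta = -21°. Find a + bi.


a = 8.8760*cos(-21°) = 8.8760*0.93358 = 8.2865
b = 8.8760*sin(-21°) = 8.8760*(-0.35837) = -3.1809

8.2865 - 3.1809i


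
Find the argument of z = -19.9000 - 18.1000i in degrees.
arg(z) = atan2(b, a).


Re = -19.9, Im = -18.1
arg = atan2(-18.1, -19.9) = -137.7120 degrees

arg(z) = -137.7120 degrees


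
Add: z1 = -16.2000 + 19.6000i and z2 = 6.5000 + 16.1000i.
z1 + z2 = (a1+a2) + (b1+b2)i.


Real: -16.2 + 6.5 = -9.7
Imag: 19.6 + 16.1 = 35.7

-9.7000 + 35.7000i


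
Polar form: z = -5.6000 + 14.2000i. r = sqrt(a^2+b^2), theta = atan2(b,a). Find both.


r = sqrt(31.36+201.64) = sqrt(233) = 15.2643
theta = atan2(14.2, -5.6) = 111.5226 degrees

r = 15.2643, theta = 111.5226 degrees


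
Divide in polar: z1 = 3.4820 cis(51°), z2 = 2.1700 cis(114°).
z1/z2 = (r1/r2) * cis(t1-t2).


r = 3.4820 / 2.1700 = 1.6046
theta = 51° - 114° = -63° = 297° (mod 360)

1.6046 cis(297°)


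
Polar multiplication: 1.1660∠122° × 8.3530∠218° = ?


r = 1.1660 * 8.3530 = 9.7396
theta = 122° + 218° = 340° = 340° (mod 360)

9.7396 cis(340°)


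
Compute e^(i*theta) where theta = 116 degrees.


cos(116°) = -0.4384
sin(116°) = 0.8988

e^(i*116°) = -0.4384 + 0.8988i


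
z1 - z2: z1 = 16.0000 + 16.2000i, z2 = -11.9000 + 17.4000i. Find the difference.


Real: 16 + 11.9 = 27.9
Imag: 16.2 - 17.4 = -1.2

27.9000 - 1.2000i


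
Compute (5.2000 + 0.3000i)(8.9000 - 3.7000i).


Real = 5.2*8.9 - 0.3*(-3.7) = 46.28 - (-1.11) = 47.39
Imag = 5.2*(-3.7) + 8.9*0.3 = -19.24 + 2.67 = -16.57

47.3900 - 16.5700i


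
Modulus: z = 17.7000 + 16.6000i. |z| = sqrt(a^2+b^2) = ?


|z| = sqrt(17.7^2 + 16.6^2) = sqrt(313.29 + 275.56) = sqrt(588.85) = 24.2662

|z| = 24.2662


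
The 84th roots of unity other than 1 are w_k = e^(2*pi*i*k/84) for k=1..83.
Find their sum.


With w = e^(2*pi*i/84), all 84 of the 84th roots of unity w^0 = 1, w, ..., w^(83) sum to 0: 1 + w + ... + w^(83) = (1 - w^84)/(1 - w) = 0 since w^84 = 1, w ≠ 1.
Removing the root 1: w + w^2 + ... + w^(83) = 0 - 1 = -1

Sum = -1


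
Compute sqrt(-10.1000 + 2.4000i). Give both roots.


|z| = sqrt(102.01+5.76) = 10.3812
sqrt((|z|+a)/2) = sqrt((10.3812+(-10.1))/2) = sqrt(0.1406) = 0.3750
sqrt((|z|-a)/2) = sqrt((10.3812-(-10.1))/2) = sqrt(10.2406) = 3.2001

±(0.3750 + 3.2001i) i.e. 0.3750 + 3.2001i and -0.3750 - 3.2001i


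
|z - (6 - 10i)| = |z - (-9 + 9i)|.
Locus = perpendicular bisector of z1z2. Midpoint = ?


Equal distances means the locus is the perpendicular bisector of z1 and z2.
Midpoint = ((6+(-9))/2, (-10+9)/2) = (-1.5000, -0.5000)

Perpendicular bisector through (-1.5000, -0.5000)


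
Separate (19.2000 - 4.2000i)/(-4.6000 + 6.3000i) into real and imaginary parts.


Multiply by conjugate: (19.2000 - 4.2000i)(-4.6000 - 6.3000i) / ((-4.6)^2 + 6.3^2)
Numerator real = 19.2*(-4.6) - (4.2)*6.3 = -114.78
Numerator imag = -4.2*(-4.6) - 19.2*6.3 = -101.64
Denominator = 60.85
Re(z) = -114.78/60.85 = -1.8863
Im(z) = -101.64/60.85 = -1.6703

Re(z) = -1.8863, Im(z) = -1.6703


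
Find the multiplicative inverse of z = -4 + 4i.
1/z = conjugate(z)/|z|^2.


|z|^2 = 16+16 = 32
1/z = (-4 - 4i)/32

1/z = -0.1250 - 0.1250i


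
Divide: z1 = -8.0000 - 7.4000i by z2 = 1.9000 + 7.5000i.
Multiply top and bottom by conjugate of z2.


Conjugate of z2 = 1.9000 - 7.5000i
Numerator: (-8.0000 - 7.4000i)(1.9000 - 7.5000i) = -70.7000 + 45.9400i
Denominator: 1.9^2 + 7.5^2 = 59.86
Result = (-70.7000 + 45.9400i)/59.86

-1.1811 + 0.7675i


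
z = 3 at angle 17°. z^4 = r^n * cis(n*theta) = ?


r^4 = 3^4 = 81
n*theta = 4*17° = 68° = 68° (mod 360)
a = 81*cos(68°) = 30.3431
b = 81*sin(68°) = 75.1019

81 cis(68°) = 30.3431 + 75.1019i


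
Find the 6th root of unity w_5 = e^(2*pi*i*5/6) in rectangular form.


Angle = 360*5/6 = 300°
a = cos(300°) = 0.5000
b = sin(300°) = -0.8660

0.5000 - 0.8660i


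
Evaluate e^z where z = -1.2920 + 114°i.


e^-1.2920 = 0.2747
cos(114°) = -0.4067
sin(114°) = 0.91355
Real = 0.2747*(-0.4067) = -0.1117
Imag = 0.2747*0.91355 = 0.2510

-0.1117 + 0.2510i


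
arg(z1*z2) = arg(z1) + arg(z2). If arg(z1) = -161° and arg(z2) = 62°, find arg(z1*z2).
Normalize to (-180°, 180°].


arg(z1*z2) = -161° + 62° = -99°
Normalized to (-180°, 180°]: -99°

-99°


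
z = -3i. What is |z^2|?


|z| = sqrt(0+9) = sqrt(9) = 3
|z^2| = |z|^2 = 3^2 = 9

|z^2| = 9


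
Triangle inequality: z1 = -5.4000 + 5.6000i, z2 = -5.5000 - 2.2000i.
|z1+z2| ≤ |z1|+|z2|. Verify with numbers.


|z1| = sqrt((-5.4)^2 + 5.6^2) = sqrt(60.52) = 7.7795
|z2| = sqrt((-5.5)^2 + (-2.2)^2) = sqrt(35.09) = 5.9237
z1+z2 = -10.9000 + 3.4000i
|z1+z2| = sqrt(130.37) = 11.4180
|z1|+|z2| = 7.7795 + 5.9237 = 13.7032

|z1+z2| = 11.4180 ≤ |z1|+|z2| = 13.7032 (verified)


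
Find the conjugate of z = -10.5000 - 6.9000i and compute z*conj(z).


z_bar = -10.5000 + 6.9000i
z*z_bar = (-10.5)^2 + (-6.9)^2 = 110.25 + 47.61 = 157.86

z_bar = -10.5000 + 6.9000i, z*z_bar = 157.86


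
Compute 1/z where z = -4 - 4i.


|z|^2 = 16+16 = 32
1/z = (-4 + 4i)/32

1/z = -0.1250 + 0.1250i


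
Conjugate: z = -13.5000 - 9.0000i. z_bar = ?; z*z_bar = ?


z_bar = -13.5000 + 9.0000i
z*z_bar = (-13.5)^2 + (-9)^2 = 182.25 + 81 = 263.25

z_bar = -13.5000 + 9.0000i, z*z_bar = 263.25


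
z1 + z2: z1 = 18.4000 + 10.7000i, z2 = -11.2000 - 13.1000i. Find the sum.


Real: 18.4 - 11.2 = 7.2
Imag: 10.7 - 13.1 = -2.4

7.2000 - 2.4000i


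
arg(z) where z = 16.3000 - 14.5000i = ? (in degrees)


Re = 16.3, Im = -14.5
arg = atan2(-14.5, 16.3) = -41.6553 degrees

arg(z) = -41.6553 degrees


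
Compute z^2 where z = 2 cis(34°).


r^2 = 2^2 = 4
n*theta = 2*34° = 68° = 68° (mod 360)
a = 4*cos(68°) = 1.4984
b = 4*sin(68°) = 3.7087

4 cis(68°) = 1.4984 + 3.7087i


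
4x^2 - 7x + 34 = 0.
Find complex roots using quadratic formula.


disc = (-7)^2 - 4*4*34 = 49 - 544 = -495
sqrt(|disc|) = sqrt(495) = 22.2486
Real part = 7/(2*4) = 0.8750
Imag part = 22.2486/(2*4) = 2.7811

0.8750 ± 2.7811i


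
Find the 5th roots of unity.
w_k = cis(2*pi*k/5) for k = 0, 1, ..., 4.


The 5th roots of unity are cis(360k/5°) for k=0..4
Angle step = 360/5 = 72°
Primitive root: cis(72°)
Primitive root = 0.3090 + 0.9511i

5 roots at angles: 0°, 72°, 144°, 216°, 288°


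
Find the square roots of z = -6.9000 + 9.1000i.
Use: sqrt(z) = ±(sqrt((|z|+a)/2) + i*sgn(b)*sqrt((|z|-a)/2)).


|z| = sqrt(47.61+82.81) = 11.4202
sqrt((|z|+a)/2) = sqrt((11.4202+(-6.9))/2) = sqrt(2.2601) = 1.5034
sqrt((|z|-a)/2) = sqrt((11.4202-(-6.9))/2) = sqrt(9.1601) = 3.0266

±(1.5034 + 3.0266i) i.e. 1.5034 + 3.0266i and -1.5034 - 3.0266i


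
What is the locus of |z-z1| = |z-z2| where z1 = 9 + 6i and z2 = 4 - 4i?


Equal distances means the locus is the perpendicular bisector of z1 and z2.
Midpoint = ((9+4)/2, (6+(-4))/2) = (6.5000, 1.0000)

Perpendicular bisector through (6.5000, 1.0000)


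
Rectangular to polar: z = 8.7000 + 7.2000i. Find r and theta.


r = sqrt(75.69+51.84) = sqrt(127.53) = 11.2929
theta = atan2(7.2, 8.7) = 39.6107 degrees

r = 11.2929, theta = 39.6107 degrees


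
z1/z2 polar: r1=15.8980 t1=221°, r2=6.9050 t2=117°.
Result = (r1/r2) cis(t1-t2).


r = 15.8980 / 6.9050 = 2.3024
theta = 221° - 117° = 104° = 104° (mod 360)

2.3024 cis(104°)


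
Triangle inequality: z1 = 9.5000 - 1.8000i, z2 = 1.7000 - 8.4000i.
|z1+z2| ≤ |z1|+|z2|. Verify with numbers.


|z1| = sqrt(9.5^2 + (-1.8)^2) = sqrt(93.49) = 9.6690
|z2| = sqrt(1.7^2 + (-8.4)^2) = sqrt(73.45) = 8.5703
z1+z2 = 11.2000 - 10.2000i
|z1+z2| = sqrt(229.48) = 15.1486
|z1|+|z2| = 9.6690 + 8.5703 = 18.2393

|z1+z2| = 15.1486 ≤ |z1|+|z2| = 18.2393 (verified)


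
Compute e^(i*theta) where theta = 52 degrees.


cos(52°) = 0.6157
sin(52°) = 0.7880

e^(i*52°) = 0.6157 + 0.7880i


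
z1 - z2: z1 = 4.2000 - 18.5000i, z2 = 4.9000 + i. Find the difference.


Real: 4.2 - 4.9 = -0.7
Imag: -18.5 - 1 = -19.5

-0.7000 - 19.5000i


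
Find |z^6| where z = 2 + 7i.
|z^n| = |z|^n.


|z| = sqrt(4+49) = sqrt(53) = 7.2801
|z^6| = |z|^6 = (sqrt(53))^6 = 53^3 = 148877

|z^6| = 148877


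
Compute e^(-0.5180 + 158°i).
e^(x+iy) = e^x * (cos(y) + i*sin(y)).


e^-0.5180 = 0.5957
cos(158°) = -0.9272
sin(158°) = 0.37461
Real = 0.5957*(-0.9272) = -0.5523
Imag = 0.5957*0.37461 = 0.2232

-0.5523 + 0.2232i


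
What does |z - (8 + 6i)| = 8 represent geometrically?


|z - z0| = r is a circle with center z0 and radius r.
Center = (8, 6), radius = 8

Circle with center (8, 6) and radius 8


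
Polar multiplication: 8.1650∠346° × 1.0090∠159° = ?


r = 8.1650 * 1.0090 = 8.2385
theta = 346° + 159° = 505° = 145° (mod 360)

8.2385 cis(145°)


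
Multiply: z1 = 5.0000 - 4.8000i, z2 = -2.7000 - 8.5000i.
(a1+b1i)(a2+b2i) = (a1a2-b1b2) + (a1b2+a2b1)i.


Real = 5*(-2.7) - (-4.8)*(-8.5) = -13.5 - 40.8 = -54.3
Imag = 5*(-8.5) - (2.7)*(-4.8) = -42.5 + 12.96 = -29.54

-54.3000 - 29.5400i


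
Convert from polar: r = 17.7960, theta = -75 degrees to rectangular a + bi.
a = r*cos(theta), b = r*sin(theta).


a = 17.7960*cos(-75°) = 17.7960*0.258819 = 4.6059
b = 17.7960*sin(-75°) = 17.7960*(-0.965926) = -17.1896

4.6059 - 17.1896i


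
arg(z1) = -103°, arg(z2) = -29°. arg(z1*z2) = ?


arg(z1*z2) = -103° - 29° = -132°
Normalized to (-180°, 180°]: -132°

-132°


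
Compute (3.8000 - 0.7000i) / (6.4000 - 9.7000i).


Conjugate of z2 = 6.4000 + 9.7000i
Numerator: (3.8000 - 0.7000i)(6.4000 + 9.7000i) = 31.1100 + 32.3800i
Denominator: 6.4^2 + (-9.7)^2 = 135.05
Result = (31.1100 + 32.3800i)/135.05

0.2304 + 0.2398i


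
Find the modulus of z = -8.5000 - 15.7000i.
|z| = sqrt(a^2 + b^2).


|z| = sqrt((-8.5)^2 + (-15.7)^2) = sqrt(72.25 + 246.49) = sqrt(318.74) = 17.8533

|z| = 17.8533


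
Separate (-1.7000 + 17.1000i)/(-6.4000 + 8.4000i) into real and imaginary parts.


Multiply by conjugate: (-1.7000 + 17.1000i)(-6.4000 - 8.4000i) / ((-6.4)^2 + 8.4^2)
Numerator real = -1.7*(-6.4) + 17.1*8.4 = 154.52
Numerator imag = 17.1*(-6.4) - (-1.7)*8.4 = -95.16
Denominator = 111.52
Re(z) = 154.52/111.52 = 1.3856
Im(z) = -95.16/111.52 = -0.8533

Re(z) = 1.3856, Im(z) = -0.8533


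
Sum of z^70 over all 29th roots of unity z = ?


The roots are w_k = w^k with w = e^(2*pi*i/29), and (w^k)^70 = (w^70)^k.
So S = 1 + u + u^2 + ... + u^(28) with u = w^70.
70 = 2*29 + 12, so 70 is not a multiple of 29: u = (w^29)^2 * w^12 = w^12 ≠ 1 (w is a primitive 29th root), while u^29 = (w^29)^70 = 1.
Geometric series: S = (1 - u^29)/(1 - u) = (1 - 1)/(1 - u) = 0

S = 0


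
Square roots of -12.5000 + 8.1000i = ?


|z| = sqrt(156.25+65.61) = 14.8950
sqrt((|z|+a)/2) = sqrt((14.8950+(-12.5))/2) = sqrt(1.1975) = 1.0943
sqrt((|z|-a)/2) = sqrt((14.8950-(-12.5))/2) = sqrt(13.6975) = 3.7010

±(1.0943 + 3.7010i) i.e. 1.0943 + 3.7010i and -1.0943 - 3.7010i


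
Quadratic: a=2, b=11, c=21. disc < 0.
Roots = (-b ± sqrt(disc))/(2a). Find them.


disc = 11^2 - 4*2*21 = 121 - 168 = -47
sqrt(|disc|) = sqrt(47) = 6.8557
Real part = -11/(2*2) = -2.7500
Imag part = 6.8557/(2*2) = 1.7139

-2.7500 ± 1.7139i


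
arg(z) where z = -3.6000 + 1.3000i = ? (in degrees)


Re = -3.6, Im = 1.3
arg = atan2(1.3, -3.6) = 160.1448 degrees

arg(z) = 160.1448 degrees


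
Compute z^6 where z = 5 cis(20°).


r^6 = 5^6 = 15625
n*theta = 6*20° = 120° = 120° (mod 360)
a = 15625*cos(120°) = -7812.5000
b = 15625*sin(120°) = 13531.6469

15625 cis(120°) = -7812.5000 + 13531.6469i


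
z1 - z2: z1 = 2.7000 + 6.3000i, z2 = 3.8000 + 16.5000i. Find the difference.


Real: 2.7 - 3.8 = -1.1
Imag: 6.3 - 16.5 = -10.2

-1.1000 - 10.2000i


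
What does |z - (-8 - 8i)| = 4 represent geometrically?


|z - z0| = r is a circle with center z0 and radius r.
Center = (-8, -8), radius = 4

Circle with center (-8, -8) and radius 4


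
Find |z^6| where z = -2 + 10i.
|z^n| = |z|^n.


|z| = sqrt(4+100) = sqrt(104) = 10.1980
|z^6| = |z|^6 = (sqrt(104))^6 = 104^3 = 1124864

|z^6| = 1124864


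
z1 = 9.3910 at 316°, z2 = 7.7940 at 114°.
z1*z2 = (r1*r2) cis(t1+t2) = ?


r = 9.3910 * 7.7940 = 73.1935
theta = 316° + 114° = 430° = 70° (mod 360)

73.1935 cis(70°)


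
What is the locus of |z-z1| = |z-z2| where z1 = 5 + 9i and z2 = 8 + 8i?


Equal distances means the locus is the perpendicular bisector of z1 and z2.
Midpoint = ((5+8)/2, (9+8)/2) = (6.5000, 8.5000)

Perpendicular bisector through (6.5000, 8.5000)
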